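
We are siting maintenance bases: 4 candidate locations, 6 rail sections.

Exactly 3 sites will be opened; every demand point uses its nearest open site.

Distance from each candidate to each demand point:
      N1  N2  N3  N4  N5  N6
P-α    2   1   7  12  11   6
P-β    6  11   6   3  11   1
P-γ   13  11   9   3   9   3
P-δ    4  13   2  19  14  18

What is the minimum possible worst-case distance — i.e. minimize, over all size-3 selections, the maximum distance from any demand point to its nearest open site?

9

Open {P-α, P-β, P-γ}.
  Farthest demand point is N5 at distance 9 (to P-γ); all others are ≤ 9.
With {P-α, P-γ, P-δ} the worst case is 9.
With {P-α, P-β, P-δ} the worst case is 11.
No size-3 selection achieves below 9.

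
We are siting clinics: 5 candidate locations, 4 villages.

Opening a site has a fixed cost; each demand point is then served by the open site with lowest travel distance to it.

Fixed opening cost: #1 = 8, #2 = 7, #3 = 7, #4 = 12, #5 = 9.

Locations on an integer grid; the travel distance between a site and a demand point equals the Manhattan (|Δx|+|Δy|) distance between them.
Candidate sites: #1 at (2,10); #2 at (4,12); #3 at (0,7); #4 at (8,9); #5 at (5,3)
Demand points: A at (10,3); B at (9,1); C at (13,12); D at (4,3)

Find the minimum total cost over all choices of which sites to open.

Open {#2, #5}: assign each demand point to its cheapest open site.
  A→#5 5, B→#5 6, C→#2 9, D→#5 1
  travel distance 21, fixed 16 → total 37.
Compare {#5}: travel distance 29 + fixed 9 = 38.
Compare {#4, #5}: travel distance 20 + fixed 21 = 41.
Compare {#1, #5}: travel distance 25 + fixed 17 = 42.
All other subsets cost ≥ 38. Minimum total cost: 37.

37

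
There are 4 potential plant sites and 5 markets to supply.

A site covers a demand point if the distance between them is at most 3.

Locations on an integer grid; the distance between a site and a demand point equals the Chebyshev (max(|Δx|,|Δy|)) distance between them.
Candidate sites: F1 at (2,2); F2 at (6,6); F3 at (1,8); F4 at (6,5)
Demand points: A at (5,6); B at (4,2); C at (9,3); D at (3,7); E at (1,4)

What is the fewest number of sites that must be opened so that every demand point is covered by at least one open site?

2

Coverage sets (demand points within 3 of each site):
  F1: {B, E}
  F2: {A, C, D}
  F3: {D}
  F4: {A, B, C, D}
No single site covers all 5 demand points.
But {F1, F2} covers everything, so the minimum is 2.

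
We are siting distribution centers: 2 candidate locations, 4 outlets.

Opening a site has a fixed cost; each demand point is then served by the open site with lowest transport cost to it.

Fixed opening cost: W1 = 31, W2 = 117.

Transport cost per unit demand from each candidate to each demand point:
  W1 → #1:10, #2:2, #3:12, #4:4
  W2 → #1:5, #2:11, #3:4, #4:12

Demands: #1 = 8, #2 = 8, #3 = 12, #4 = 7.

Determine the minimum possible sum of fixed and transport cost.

280

Open {W1, W2}: assign each demand point to its cheapest open site.
  #1→W2 8×5=40, #2→W1 8×2=16, #3→W2 12×4=48, #4→W1 7×4=28
  transport cost 132, fixed 148 → total 280.
Compare {W1}: transport cost 268 + fixed 31 = 299.
Compare {W2}: transport cost 260 + fixed 117 = 377.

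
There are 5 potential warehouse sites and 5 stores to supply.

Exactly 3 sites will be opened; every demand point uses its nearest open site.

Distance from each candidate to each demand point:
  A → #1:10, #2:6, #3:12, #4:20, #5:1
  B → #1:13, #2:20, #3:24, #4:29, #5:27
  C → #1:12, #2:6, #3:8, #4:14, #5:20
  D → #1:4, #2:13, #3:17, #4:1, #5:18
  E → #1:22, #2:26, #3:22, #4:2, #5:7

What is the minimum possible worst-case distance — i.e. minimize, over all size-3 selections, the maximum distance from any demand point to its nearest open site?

Open {A, C, D}.
  Farthest demand point is #3 at distance 8 (to C); all others are ≤ 8.
With {C, D, E} the worst case is 8.
With {A, C, E} the worst case is 10.
No size-3 selection achieves below 8.

8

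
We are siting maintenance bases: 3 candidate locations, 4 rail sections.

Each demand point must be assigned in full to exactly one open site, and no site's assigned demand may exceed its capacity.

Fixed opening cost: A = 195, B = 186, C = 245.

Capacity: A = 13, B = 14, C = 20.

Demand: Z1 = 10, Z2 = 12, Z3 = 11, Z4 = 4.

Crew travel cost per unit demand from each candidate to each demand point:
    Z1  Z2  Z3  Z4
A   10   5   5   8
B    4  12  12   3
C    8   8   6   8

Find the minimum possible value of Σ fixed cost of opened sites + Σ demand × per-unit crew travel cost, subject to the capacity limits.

Open {A, B, C}; cheapest assignment that respects the capacities:
  A (cap 13, load 12): Z2 — cost 12×5 = 60
  B (cap 14, load 14): Z1, Z4 — cost 10×4 + 4×3 = 52
  C (cap 20, load 11): Z3 — cost 11×6 = 66
  Shipping 178, fixed 626 → total 804.
  Any other capacity-feasible assignment to {A, B, C} ships for at least 178.
Total demand is 37 and no other set of sites has combined capacity ≥ 37, so {A, B, C} is the only feasible choice of open sites. Minimum: 804.

804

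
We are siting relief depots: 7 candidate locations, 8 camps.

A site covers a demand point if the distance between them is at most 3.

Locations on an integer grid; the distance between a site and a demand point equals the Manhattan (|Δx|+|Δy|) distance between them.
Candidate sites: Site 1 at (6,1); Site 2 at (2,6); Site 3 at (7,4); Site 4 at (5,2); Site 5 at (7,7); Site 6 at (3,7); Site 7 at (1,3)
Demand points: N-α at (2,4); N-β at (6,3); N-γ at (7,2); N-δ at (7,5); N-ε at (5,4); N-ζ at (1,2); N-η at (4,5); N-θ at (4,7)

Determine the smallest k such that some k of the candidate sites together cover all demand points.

Coverage sets (demand points within 3 of each site):
  Site 1: {N-β, N-γ}
  Site 2: {N-α, N-η, N-θ}
  Site 3: {N-β, N-γ, N-δ, N-ε}
  Site 4: {N-β, N-γ, N-ε}
  Site 5: {N-δ, N-θ}
  Site 6: {N-η, N-θ}
  Site 7: {N-α, N-ζ}
No 2 sites suffice: every size-2 union leaves at least one demand point uncovered.
But {Site 2, Site 3, Site 7} covers everything, so the minimum is 3.

3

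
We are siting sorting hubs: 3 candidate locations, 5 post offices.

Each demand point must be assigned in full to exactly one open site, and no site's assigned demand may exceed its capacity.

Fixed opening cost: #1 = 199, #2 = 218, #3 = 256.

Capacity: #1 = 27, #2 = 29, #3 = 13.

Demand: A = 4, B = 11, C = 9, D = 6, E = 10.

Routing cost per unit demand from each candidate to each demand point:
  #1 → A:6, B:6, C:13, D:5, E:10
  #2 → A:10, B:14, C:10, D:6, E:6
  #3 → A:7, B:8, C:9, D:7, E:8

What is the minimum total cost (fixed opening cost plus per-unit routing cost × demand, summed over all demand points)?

687

Open {#1, #2}; cheapest assignment that respects the capacities:
  #1 (cap 27, load 21): A, B, D — cost 4×6 + 11×6 + 6×5 = 120
  #2 (cap 29, load 19): C, E — cost 9×10 + 10×6 = 150
  Shipping 270, fixed 417 → total 687.
  Any other capacity-feasible assignment to {#1, #2} ships for at least 270.
Compare {#1, #3}: its best feasible assignment gives total 760.
Compare {#2, #3}: its best feasible assignment gives total 788.
Every other set of open sites that can feasibly serve all demand totals ≥ 760 even under its best assignment. Minimum: 687.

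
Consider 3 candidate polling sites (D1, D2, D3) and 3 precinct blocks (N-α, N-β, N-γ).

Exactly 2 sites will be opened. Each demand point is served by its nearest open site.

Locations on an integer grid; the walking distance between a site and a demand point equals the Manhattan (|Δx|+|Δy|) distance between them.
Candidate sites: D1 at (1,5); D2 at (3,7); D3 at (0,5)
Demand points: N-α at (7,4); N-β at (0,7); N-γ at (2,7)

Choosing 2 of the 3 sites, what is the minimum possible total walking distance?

Open {D2, D3}.
  N-α→D2 7, N-β→D3 2, N-γ→D2 1  ⇒ total 10.
Compare {D1, D2}: total 11.
Compare {D1, D3}: total 12.

10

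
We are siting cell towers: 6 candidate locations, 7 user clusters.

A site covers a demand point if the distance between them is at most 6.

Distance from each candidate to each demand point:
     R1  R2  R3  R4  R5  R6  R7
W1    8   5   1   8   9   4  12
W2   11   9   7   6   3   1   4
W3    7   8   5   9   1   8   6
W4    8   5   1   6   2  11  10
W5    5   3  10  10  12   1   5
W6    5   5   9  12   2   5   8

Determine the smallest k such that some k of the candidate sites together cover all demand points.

Coverage sets (demand points within 6 of each site):
  W1: {R2, R3, R6}
  W2: {R4, R5, R6, R7}
  W3: {R3, R5, R7}
  W4: {R2, R3, R4, R5}
  W5: {R1, R2, R6, R7}
  W6: {R1, R2, R5, R6}
No single site covers all 7 demand points.
But {W4, W5} covers everything, so the minimum is 2.

2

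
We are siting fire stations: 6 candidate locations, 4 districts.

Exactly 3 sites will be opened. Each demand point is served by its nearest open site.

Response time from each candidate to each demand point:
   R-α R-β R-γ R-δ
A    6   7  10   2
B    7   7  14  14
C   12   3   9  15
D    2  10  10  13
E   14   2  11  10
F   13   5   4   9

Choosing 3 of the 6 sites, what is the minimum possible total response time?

13

Open {A, D, F}.
  R-α→D 2, R-β→F 5, R-γ→F 4, R-δ→A 2  ⇒ total 13.
Compare {A, E, F}: total 14.
Compare {A, C, F}: total 15.
No size-3 selection does better; minimum is 13.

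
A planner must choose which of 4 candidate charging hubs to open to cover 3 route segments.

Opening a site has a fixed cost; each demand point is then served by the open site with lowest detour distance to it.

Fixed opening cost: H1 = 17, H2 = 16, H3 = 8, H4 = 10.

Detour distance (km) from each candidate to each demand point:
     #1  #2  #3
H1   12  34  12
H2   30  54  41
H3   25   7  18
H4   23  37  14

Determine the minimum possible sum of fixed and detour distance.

56

Open {H1, H3}: assign each demand point to its cheapest open site.
  #1→H1 12, #2→H3 7, #3→H1 12
  detour distance 31, fixed 25 → total 56.
Compare {H3}: detour distance 50 + fixed 8 = 58.
Compare {H3, H4}: detour distance 44 + fixed 18 = 62.
Compare {H1, H3, H4}: detour distance 31 + fixed 35 = 66.
All other subsets cost ≥ 58. Minimum total cost: 56.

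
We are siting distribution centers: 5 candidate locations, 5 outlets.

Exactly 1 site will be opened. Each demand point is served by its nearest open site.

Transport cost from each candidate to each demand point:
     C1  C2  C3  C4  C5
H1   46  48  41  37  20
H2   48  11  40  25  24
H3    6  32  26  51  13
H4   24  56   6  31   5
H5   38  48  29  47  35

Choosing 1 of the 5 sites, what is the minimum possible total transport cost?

122

Open {H4}.
  C1→H4 24, C2→H4 56, C3→H4 6, C4→H4 31, C5→H4 5  ⇒ total 122.
Compare {H3}: total 128.
Compare {H2}: total 148.
No size-1 selection does better; minimum is 122.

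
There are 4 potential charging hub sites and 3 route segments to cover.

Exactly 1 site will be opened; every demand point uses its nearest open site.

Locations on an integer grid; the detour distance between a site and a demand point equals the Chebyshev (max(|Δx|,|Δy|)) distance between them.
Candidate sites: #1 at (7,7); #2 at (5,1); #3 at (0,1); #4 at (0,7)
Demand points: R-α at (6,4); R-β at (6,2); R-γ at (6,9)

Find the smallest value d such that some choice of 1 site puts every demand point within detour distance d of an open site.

Open {#1}.
  Farthest demand point is R-β at detour distance 5 (to #1); all others are ≤ 5.
With {#4} the worst case is 6.
With {#2} the worst case is 8.
No size-1 selection achieves below 5.

5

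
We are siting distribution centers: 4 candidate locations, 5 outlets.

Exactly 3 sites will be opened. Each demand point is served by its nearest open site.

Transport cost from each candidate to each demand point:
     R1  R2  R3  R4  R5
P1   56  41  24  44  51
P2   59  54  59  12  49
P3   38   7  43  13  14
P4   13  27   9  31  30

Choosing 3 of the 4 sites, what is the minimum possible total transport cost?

55

Open {P2, P3, P4}.
  R1→P4 13, R2→P3 7, R3→P4 9, R4→P2 12, R5→P3 14  ⇒ total 55.
Compare {P1, P3, P4}: total 56.
Compare {P1, P2, P4}: total 91.
No size-3 selection does better; minimum is 55.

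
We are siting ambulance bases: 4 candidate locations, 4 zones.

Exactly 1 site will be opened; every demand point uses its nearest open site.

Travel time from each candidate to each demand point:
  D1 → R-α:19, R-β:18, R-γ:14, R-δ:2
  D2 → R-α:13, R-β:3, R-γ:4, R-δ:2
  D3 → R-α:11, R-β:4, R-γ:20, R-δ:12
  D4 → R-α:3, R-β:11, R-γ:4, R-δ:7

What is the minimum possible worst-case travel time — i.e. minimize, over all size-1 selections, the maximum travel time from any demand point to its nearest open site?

11

Open {D4}.
  Farthest demand point is R-β at travel time 11 (to D4); all others are ≤ 11.
With {D2} the worst case is 13.
With {D1} the worst case is 19.
No size-1 selection achieves below 11.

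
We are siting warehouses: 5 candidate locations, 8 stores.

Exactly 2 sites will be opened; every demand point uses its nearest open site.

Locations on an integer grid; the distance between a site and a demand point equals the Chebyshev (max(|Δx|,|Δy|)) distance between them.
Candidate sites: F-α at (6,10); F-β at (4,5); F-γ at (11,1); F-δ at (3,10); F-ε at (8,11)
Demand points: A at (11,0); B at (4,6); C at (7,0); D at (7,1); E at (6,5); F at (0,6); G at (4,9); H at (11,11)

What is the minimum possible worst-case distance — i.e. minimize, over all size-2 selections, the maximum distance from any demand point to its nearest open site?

6

Open {F-α, F-γ}.
  Farthest demand point is F at distance 6 (to F-α); all others are ≤ 6.
With {F-α, F-β} the worst case is 7.
With {F-β, F-γ} the worst case is 7.
No size-2 selection achieves below 6.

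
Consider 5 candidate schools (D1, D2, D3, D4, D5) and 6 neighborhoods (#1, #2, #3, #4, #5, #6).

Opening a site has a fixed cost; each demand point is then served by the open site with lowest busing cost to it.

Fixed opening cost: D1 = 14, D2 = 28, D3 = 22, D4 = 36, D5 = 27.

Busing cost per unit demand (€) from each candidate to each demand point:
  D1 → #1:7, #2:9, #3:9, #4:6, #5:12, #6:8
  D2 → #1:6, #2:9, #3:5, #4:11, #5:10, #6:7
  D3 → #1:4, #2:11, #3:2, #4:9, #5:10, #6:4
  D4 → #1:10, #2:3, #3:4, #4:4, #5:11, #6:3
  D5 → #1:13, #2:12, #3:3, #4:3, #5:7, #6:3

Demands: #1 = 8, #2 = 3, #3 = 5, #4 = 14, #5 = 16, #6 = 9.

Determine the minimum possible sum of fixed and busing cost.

305

Open {D3, D5}: assign each demand point to its cheapest open site.
  #1→D3 8×4=32, #2→D3 3×11=33, #3→D3 5×2=10, #4→D5 14×3=42, #5→D5 16×7=112, #6→D5 9×3=27
  busing cost 256, fixed 49 → total 305.
Compare {D1, D3, D5}: busing cost 250 + fixed 63 = 313.
Compare {D3, D4, D5}: busing cost 232 + fixed 85 = 317.
Compare {D1, D5}: busing cost 279 + fixed 41 = 320.
All other subsets cost ≥ 313. Minimum total cost: 305.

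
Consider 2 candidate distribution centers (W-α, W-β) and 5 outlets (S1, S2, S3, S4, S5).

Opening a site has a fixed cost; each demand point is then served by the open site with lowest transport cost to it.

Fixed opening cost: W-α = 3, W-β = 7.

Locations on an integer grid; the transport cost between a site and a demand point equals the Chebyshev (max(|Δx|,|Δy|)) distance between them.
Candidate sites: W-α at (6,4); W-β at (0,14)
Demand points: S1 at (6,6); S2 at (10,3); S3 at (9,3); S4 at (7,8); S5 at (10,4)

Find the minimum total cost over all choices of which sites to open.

Open {W-α}: assign each demand point to its cheapest open site.
  S1→W-α 2, S2→W-α 4, S3→W-α 3, S4→W-α 4, S5→W-α 4
  transport cost 17, fixed 3 → total 20.
Compare {W-α, W-β}: transport cost 17 + fixed 10 = 27.
Compare {W-β}: transport cost 47 + fixed 7 = 54.

20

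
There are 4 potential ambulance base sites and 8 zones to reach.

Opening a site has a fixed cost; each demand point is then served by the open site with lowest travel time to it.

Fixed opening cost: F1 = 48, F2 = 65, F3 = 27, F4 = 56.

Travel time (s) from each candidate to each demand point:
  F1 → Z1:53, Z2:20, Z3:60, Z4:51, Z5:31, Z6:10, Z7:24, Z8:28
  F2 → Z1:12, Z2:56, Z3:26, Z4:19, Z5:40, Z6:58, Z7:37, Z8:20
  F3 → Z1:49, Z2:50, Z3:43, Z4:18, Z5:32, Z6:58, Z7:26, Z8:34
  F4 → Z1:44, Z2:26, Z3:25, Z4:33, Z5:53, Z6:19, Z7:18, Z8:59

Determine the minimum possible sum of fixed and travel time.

Open {F1, F2}: assign each demand point to its cheapest open site.
  Z1→F2 12, Z2→F1 20, Z3→F2 26, Z4→F2 19, Z5→F1 31, Z6→F1 10, Z7→F1 24, Z8→F2 20
  travel time 162, fixed 113 → total 275.
Compare {F1, F3}: travel time 223 + fixed 75 = 298.
Compare {F3, F4}: travel time 216 + fixed 83 = 299.
Compare {F2, F4}: travel time 179 + fixed 121 = 300.
All other subsets cost ≥ 298. Minimum total cost: 275.

275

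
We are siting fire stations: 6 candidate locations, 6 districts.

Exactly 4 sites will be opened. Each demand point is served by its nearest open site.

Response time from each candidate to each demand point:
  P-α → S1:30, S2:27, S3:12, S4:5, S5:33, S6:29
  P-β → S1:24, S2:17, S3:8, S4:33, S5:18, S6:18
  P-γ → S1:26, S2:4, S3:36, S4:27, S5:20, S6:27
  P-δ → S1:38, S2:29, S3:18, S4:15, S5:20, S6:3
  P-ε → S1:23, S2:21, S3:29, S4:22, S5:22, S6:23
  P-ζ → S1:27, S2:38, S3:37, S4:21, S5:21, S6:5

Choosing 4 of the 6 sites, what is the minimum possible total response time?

62

Open {P-α, P-β, P-γ, P-δ}.
  S1→P-β 24, S2→P-γ 4, S3→P-β 8, S4→P-α 5, S5→P-β 18, S6→P-δ 3  ⇒ total 62.
Compare {P-α, P-β, P-γ, P-ζ}: total 64.
Compare {P-α, P-γ, P-δ, P-ε}: total 67.
No size-4 selection does better; minimum is 62.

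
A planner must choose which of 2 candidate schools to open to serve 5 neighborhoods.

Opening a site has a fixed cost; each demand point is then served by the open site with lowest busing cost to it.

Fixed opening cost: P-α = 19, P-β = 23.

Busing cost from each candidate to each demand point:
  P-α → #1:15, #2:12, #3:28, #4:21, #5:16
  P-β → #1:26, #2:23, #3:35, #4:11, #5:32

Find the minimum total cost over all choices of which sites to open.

111

Open {P-α}: assign each demand point to its cheapest open site.
  #1→P-α 15, #2→P-α 12, #3→P-α 28, #4→P-α 21, #5→P-α 16
  busing cost 92, fixed 19 → total 111.
Compare {P-α, P-β}: busing cost 82 + fixed 42 = 124.
Compare {P-β}: busing cost 127 + fixed 23 = 150.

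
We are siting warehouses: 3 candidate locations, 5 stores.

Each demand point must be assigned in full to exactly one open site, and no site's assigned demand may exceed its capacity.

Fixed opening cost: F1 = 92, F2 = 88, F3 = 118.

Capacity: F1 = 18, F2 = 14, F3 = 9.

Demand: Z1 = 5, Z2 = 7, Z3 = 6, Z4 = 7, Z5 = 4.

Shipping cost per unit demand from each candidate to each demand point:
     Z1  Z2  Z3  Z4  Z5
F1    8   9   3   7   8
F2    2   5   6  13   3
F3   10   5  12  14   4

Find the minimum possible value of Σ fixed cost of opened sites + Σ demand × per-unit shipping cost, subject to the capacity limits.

324

Open {F1, F2}; cheapest assignment that respects the capacities:
  F1 (cap 18, load 17): Z3, Z4, Z5 — cost 6×3 + 7×7 + 4×8 = 99
  F2 (cap 14, load 12): Z1, Z2 — cost 5×2 + 7×5 = 45
  Shipping 144, fixed 180 → total 324.
  Any other capacity-feasible assignment to {F1, F2} ships for at least 144.
Compare {F1, F2, F3}: its best feasible assignment gives total 422.
Every other set of open sites that can feasibly serve all demand totals ≥ 422 even under its best assignment. Minimum: 324.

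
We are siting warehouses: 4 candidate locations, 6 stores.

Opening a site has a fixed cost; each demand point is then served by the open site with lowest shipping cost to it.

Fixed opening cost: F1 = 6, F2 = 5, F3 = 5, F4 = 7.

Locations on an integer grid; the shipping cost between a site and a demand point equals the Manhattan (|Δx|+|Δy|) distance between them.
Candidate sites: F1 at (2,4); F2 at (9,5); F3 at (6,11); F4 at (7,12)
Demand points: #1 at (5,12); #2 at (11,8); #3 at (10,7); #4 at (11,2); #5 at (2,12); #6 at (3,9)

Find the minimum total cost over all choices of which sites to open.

35

Open {F2, F3}: assign each demand point to its cheapest open site.
  #1→F3 2, #2→F2 5, #3→F2 3, #4→F2 5, #5→F3 5, #6→F3 5
  shipping cost 25, fixed 10 → total 35.
Compare {F2, F4}: shipping cost 27 + fixed 12 = 39.
Compare {F1, F2, F3}: shipping cost 25 + fixed 16 = 41.
Compare {F2, F3, F4}: shipping cost 25 + fixed 17 = 42.
All other subsets cost ≥ 39. Minimum total cost: 35.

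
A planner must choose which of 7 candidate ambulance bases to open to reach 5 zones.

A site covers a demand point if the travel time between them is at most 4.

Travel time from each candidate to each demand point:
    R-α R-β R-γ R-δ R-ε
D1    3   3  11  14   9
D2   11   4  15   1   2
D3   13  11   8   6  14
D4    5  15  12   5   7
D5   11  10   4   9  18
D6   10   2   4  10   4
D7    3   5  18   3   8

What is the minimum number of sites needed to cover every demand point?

Coverage sets (demand points within 4 of each site):
  D1: {R-α, R-β}
  D2: {R-β, R-δ, R-ε}
  D3: {}
  D4: {}
  D5: {R-γ}
  D6: {R-β, R-γ, R-ε}
  D7: {R-α, R-δ}
No single site covers all 5 demand points.
But {D6, D7} covers everything, so the minimum is 2.

2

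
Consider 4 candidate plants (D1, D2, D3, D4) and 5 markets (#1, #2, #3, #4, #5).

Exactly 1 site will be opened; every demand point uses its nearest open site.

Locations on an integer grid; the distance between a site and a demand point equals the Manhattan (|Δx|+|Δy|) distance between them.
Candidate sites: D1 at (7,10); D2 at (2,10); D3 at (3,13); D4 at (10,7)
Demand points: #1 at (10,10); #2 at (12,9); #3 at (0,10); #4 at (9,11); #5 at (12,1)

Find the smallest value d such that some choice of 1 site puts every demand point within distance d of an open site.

13

Open {D4}.
  Farthest demand point is #3 at distance 13 (to D4); all others are ≤ 13.
With {D1} the worst case is 14.
With {D2} the worst case is 19.
No size-1 selection achieves below 13.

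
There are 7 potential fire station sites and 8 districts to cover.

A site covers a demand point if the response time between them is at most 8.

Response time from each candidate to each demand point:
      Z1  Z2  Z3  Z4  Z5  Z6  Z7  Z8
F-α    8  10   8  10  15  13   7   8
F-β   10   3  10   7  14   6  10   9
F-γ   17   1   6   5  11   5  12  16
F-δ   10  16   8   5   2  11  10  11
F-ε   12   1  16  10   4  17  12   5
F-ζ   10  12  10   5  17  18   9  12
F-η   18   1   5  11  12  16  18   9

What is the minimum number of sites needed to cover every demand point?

Coverage sets (demand points within 8 of each site):
  F-α: {Z1, Z3, Z7, Z8}
  F-β: {Z2, Z4, Z6}
  F-γ: {Z2, Z3, Z4, Z6}
  F-δ: {Z3, Z4, Z5}
  F-ε: {Z2, Z5, Z8}
  F-ζ: {Z4}
  F-η: {Z2, Z3}
No 2 sites suffice: every size-2 union leaves at least one demand point uncovered.
But {F-α, F-β, F-δ} covers everything, so the minimum is 3.

3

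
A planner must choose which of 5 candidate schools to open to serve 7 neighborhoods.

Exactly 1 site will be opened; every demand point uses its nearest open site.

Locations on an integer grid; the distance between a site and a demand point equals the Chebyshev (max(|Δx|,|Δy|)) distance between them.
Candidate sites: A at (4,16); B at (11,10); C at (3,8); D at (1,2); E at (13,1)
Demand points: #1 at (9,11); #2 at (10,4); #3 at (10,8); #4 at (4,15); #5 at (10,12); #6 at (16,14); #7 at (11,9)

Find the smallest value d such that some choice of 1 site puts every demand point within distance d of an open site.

Open {B}.
  Farthest demand point is #4 at distance 7 (to B); all others are ≤ 7.
With {A} the worst case is 12.
With {C} the worst case is 13.
No size-1 selection achieves below 7.

7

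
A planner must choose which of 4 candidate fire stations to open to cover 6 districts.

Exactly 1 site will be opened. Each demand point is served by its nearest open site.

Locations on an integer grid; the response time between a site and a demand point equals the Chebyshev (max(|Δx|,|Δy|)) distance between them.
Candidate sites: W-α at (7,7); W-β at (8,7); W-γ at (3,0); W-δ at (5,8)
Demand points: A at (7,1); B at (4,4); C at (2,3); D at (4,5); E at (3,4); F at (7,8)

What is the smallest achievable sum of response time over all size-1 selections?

Open {W-α}.
  A→W-α 6, B→W-α 3, C→W-α 5, D→W-α 3, E→W-α 4, F→W-α 1  ⇒ total 22.
Compare {W-δ}: total 25.
Compare {W-β}: total 26.
No size-1 selection does better; minimum is 22.

22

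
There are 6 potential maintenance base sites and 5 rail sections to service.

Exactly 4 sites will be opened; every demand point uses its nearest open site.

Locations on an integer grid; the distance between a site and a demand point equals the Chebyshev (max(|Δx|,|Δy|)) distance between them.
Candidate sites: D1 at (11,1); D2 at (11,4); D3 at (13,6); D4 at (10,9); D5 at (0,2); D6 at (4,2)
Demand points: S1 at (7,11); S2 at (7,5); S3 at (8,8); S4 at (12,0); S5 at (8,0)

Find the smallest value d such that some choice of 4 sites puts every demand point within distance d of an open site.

Open {D1, D2, D4, D6}.
  Farthest demand point is S1 at distance 3 (to D4); all others are ≤ 3.
With {D1, D3, D4, D6} the worst case is 3.
With {D1, D4, D5, D6} the worst case is 3.
No size-4 selection achieves below 3.

3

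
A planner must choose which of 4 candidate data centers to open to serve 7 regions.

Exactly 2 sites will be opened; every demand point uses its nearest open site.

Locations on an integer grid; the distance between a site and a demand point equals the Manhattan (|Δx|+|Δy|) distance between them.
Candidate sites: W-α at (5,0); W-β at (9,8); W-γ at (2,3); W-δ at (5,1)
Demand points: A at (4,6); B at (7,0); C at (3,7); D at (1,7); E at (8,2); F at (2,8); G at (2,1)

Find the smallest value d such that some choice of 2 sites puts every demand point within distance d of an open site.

5

Open {W-α, W-γ}.
  Farthest demand point is A at distance 5 (to W-γ); all others are ≤ 5.
With {W-γ, W-δ} the worst case is 5.
With {W-β, W-γ} the worst case is 8.
No size-2 selection achieves below 5.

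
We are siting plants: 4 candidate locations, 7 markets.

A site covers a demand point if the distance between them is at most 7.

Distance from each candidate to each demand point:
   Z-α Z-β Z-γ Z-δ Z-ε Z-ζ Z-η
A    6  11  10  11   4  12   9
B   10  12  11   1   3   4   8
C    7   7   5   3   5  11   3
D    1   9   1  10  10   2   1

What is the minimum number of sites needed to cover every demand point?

Coverage sets (demand points within 7 of each site):
  A: {Z-α, Z-ε}
  B: {Z-δ, Z-ε, Z-ζ}
  C: {Z-α, Z-β, Z-γ, Z-δ, Z-ε, Z-η}
  D: {Z-α, Z-γ, Z-ζ, Z-η}
No single site covers all 7 demand points.
But {B, C} covers everything, so the minimum is 2.

2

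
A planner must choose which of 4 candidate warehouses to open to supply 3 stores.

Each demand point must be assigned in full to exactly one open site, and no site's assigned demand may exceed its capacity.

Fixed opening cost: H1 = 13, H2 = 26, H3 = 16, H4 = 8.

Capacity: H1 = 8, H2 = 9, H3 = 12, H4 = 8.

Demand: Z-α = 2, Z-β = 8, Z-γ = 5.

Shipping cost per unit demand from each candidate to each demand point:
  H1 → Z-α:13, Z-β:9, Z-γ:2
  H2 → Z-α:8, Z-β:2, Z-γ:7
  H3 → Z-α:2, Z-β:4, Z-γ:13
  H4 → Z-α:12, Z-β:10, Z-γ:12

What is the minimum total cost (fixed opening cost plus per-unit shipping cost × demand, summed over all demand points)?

Open {H1, H3}; cheapest assignment that respects the capacities:
  H1 (cap 8, load 5): Z-γ — cost 5×2 = 10
  H3 (cap 12, load 10): Z-α, Z-β — cost 2×2 + 8×4 = 36
  Shipping 46, fixed 29 → total 75.
  Any other capacity-feasible assignment to {H1, H3} ships for at least 46.
Compare {H1, H3, H4}: its best feasible assignment gives total 83.
Compare {H1, H2, H3}: its best feasible assignment gives total 85.
Every other set of open sites that can feasibly serve all demand totals ≥ 83 even under its best assignment. Minimum: 75.

75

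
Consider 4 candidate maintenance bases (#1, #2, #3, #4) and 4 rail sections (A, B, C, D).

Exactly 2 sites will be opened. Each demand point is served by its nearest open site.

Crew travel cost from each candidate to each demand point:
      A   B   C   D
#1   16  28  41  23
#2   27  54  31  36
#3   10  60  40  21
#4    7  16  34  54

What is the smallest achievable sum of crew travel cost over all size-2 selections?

78

Open {#3, #4}.
  A→#4 7, B→#4 16, C→#4 34, D→#3 21  ⇒ total 78.
Compare {#1, #4}: total 80.
Compare {#2, #4}: total 90.
No size-2 selection does better; minimum is 78.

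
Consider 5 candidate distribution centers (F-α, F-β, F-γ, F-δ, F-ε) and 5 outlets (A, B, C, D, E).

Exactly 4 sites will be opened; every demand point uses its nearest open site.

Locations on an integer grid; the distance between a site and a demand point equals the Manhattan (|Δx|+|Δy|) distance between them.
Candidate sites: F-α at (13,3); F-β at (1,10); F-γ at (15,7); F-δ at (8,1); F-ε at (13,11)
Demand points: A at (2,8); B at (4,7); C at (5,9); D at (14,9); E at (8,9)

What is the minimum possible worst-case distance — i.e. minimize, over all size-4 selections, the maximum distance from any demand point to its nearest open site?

Open {F-α, F-β, F-γ, F-ε}.
  Farthest demand point is E at distance 7 (to F-ε); all others are ≤ 7.
With {F-α, F-β, F-δ, F-ε} the worst case is 7.
With {F-β, F-γ, F-δ, F-ε} the worst case is 7.
No size-4 selection achieves below 7.

7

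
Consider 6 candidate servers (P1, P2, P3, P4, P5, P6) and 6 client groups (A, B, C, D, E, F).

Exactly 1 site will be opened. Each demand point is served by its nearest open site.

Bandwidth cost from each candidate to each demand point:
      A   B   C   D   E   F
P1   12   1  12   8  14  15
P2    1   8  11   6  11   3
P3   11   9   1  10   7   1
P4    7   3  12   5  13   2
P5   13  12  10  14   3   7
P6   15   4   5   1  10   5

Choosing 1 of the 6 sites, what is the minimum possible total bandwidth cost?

Open {P3}.
  A→P3 11, B→P3 9, C→P3 1, D→P3 10, E→P3 7, F→P3 1  ⇒ total 39.
Compare {P2}: total 40.
Compare {P6}: total 40.
No size-1 selection does better; minimum is 39.

39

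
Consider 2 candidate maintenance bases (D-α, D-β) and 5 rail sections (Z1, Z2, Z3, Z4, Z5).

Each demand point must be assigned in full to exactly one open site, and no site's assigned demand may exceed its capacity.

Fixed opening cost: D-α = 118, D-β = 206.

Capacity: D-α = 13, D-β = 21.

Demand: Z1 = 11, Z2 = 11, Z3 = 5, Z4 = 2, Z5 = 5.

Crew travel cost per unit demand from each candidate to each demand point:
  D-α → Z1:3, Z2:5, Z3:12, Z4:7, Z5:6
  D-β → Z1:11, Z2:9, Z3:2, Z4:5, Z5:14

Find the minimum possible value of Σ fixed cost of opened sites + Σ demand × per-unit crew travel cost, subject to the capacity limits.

Open {D-α, D-β}; cheapest assignment that respects the capacities:
  D-α (cap 13, load 13): Z1, Z4 — cost 11×3 + 2×7 = 47
  D-β (cap 21, load 21): Z2, Z3, Z5 — cost 11×9 + 5×2 + 5×14 = 179
  Shipping 226, fixed 324 → total 550.
  Any other capacity-feasible assignment to {D-α, D-β} ships for at least 226.
Total demand is 34 and no other set of sites has combined capacity ≥ 34, so {D-α, D-β} is the only feasible choice of open sites. Minimum: 550.

550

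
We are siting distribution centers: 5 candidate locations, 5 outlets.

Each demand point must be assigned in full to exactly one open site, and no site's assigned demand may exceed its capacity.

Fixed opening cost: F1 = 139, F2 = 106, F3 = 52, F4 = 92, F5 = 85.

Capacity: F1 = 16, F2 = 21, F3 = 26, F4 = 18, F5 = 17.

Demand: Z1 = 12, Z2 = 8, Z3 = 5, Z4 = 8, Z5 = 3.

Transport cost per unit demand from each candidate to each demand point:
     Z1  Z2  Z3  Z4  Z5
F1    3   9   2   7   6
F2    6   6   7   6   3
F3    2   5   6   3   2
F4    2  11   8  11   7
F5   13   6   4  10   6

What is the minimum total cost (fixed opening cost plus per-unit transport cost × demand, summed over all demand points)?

259

Open {F3, F5}; cheapest assignment that respects the capacities:
  F3 (cap 26, load 23): Z1, Z4, Z5 — cost 12×2 + 8×3 + 3×2 = 54
  F5 (cap 17, load 13): Z2, Z3 — cost 8×6 + 5×4 = 68
  Shipping 122, fixed 137 → total 259.
  Any other capacity-feasible assignment to {F3, F5} ships for at least 122.
Compare {F3, F4}: its best feasible assignment gives total 268.
Compare {F2, F3}: its best feasible assignment gives total 293.
Every other set of open sites that can feasibly serve all demand totals ≥ 268 even under its best assignment. Minimum: 259.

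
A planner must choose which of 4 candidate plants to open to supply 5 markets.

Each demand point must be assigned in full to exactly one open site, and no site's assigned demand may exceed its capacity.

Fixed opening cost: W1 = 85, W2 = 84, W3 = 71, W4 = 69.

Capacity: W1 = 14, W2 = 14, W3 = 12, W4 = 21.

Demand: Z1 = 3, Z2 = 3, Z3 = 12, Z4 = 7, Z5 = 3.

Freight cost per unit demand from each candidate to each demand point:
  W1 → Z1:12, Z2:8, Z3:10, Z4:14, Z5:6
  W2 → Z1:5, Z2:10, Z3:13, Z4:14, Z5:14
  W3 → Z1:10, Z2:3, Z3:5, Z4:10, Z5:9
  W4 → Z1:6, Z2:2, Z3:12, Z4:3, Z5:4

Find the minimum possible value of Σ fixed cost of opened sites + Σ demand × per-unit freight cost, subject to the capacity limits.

257

Open {W3, W4}; cheapest assignment that respects the capacities:
  W3 (cap 12, load 12): Z3 — cost 12×5 = 60
  W4 (cap 21, load 16): Z1, Z2, Z4, Z5 — cost 3×6 + 3×2 + 7×3 + 3×4 = 57
  Shipping 117, fixed 140 → total 257.
  Any other capacity-feasible assignment to {W3, W4} ships for at least 117.
Compare {W1, W4}: its best feasible assignment gives total 331.
Compare {W2, W3, W4}: its best feasible assignment gives total 338.
Every other set of open sites that can feasibly serve all demand totals ≥ 331 even under its best assignment. Minimum: 257.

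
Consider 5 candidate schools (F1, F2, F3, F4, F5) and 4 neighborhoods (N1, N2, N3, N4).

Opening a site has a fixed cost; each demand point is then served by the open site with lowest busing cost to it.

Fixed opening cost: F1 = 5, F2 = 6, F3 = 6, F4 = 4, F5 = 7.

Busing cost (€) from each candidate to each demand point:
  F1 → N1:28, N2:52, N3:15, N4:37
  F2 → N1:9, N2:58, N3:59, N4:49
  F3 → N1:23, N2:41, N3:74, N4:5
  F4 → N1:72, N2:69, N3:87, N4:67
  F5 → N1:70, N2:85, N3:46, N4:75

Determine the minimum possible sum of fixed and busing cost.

87

Open {F1, F2, F3}: assign each demand point to its cheapest open site.
  N1→F2 9, N2→F3 41, N3→F1 15, N4→F3 5
  busing cost 70, fixed 17 → total 87.
Compare {F1, F2, F3, F4}: busing cost 70 + fixed 21 = 91.
Compare {F1, F2, F3, F5}: busing cost 70 + fixed 24 = 94.
Compare {F1, F3}: busing cost 84 + fixed 11 = 95.
All other subsets cost ≥ 91. Minimum total cost: 87.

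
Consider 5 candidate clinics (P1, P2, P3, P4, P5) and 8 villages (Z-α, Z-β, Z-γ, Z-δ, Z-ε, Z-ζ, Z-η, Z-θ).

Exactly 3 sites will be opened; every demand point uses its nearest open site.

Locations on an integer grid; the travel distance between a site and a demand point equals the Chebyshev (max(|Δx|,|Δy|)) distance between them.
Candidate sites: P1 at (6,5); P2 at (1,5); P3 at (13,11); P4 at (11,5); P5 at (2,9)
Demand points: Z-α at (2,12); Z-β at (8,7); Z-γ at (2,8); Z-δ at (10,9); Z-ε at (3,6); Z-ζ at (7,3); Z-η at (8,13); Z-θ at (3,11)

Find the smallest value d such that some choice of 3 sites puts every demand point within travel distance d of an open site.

5

Open {P1, P3, P5}.
  Farthest demand point is Z-η at travel distance 5 (to P3); all others are ≤ 5.
With {P3, P4, P5} the worst case is 5.
With {P1, P2, P5} the worst case is 6.
No size-3 selection achieves below 5.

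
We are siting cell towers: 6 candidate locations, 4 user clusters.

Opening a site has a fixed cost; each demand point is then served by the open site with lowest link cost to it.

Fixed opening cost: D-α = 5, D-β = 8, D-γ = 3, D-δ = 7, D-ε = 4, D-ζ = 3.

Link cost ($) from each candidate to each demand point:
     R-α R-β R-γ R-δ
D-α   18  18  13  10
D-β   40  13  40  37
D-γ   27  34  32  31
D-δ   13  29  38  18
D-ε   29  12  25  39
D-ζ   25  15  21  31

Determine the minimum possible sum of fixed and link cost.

Open {D-α, D-ε}: assign each demand point to its cheapest open site.
  R-α→D-α 18, R-β→D-ε 12, R-γ→D-α 13, R-δ→D-α 10
  link cost 53, fixed 9 → total 62.
Compare {D-α}: link cost 59 + fixed 5 = 64.
Compare {D-α, D-ζ}: link cost 56 + fixed 8 = 64.
Compare {D-α, D-δ, D-ε}: link cost 48 + fixed 16 = 64.
All other subsets cost ≥ 64. Minimum total cost: 62.

62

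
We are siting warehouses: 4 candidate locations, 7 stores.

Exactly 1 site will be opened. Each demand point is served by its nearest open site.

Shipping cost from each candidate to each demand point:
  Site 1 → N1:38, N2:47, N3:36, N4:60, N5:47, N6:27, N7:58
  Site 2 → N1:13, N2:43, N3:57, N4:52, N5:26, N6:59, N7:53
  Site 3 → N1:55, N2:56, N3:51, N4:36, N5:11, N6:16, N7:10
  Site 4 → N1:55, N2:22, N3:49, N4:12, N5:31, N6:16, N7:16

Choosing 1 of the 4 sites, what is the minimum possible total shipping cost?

201

Open {Site 4}.
  N1→Site 4 55, N2→Site 4 22, N3→Site 4 49, N4→Site 4 12, N5→Site 4 31, N6→Site 4 16, N7→Site 4 16  ⇒ total 201.
Compare {Site 3}: total 235.
Compare {Site 2}: total 303.
No size-1 selection does better; minimum is 201.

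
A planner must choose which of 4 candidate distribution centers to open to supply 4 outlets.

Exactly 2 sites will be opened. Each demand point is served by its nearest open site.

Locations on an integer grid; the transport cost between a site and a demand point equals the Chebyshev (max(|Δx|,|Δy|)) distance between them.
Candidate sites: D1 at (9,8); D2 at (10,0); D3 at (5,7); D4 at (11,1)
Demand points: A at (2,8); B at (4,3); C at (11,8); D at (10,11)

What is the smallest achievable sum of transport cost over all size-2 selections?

12

Open {D1, D3}.
  A→D3 3, B→D3 4, C→D1 2, D→D1 3  ⇒ total 12.
Compare {D1, D2}: total 17.
Compare {D1, D4}: total 17.
No size-2 selection does better; minimum is 12.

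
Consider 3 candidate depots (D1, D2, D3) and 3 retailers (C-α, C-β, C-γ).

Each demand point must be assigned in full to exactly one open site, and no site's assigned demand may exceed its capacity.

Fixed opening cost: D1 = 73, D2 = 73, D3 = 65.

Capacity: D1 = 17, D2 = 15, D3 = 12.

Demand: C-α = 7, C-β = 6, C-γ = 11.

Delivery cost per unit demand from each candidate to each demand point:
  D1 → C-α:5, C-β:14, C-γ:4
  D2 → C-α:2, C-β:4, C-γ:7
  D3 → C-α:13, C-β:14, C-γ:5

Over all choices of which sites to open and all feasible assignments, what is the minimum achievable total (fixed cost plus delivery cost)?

Open {D1, D2}; cheapest assignment that respects the capacities:
  D1 (cap 17, load 11): C-γ — cost 11×4 = 44
  D2 (cap 15, load 13): C-α, C-β — cost 7×2 + 6×4 = 38
  Shipping 82, fixed 146 → total 228.
  Any other capacity-feasible assignment to {D1, D2} ships for at least 82.
Compare {D2, D3}: its best feasible assignment gives total 231.
Compare {D1, D2, D3}: its best feasible assignment gives total 293.
Every other set of open sites that can feasibly serve all demand totals ≥ 231 even under its best assignment. Minimum: 228.

228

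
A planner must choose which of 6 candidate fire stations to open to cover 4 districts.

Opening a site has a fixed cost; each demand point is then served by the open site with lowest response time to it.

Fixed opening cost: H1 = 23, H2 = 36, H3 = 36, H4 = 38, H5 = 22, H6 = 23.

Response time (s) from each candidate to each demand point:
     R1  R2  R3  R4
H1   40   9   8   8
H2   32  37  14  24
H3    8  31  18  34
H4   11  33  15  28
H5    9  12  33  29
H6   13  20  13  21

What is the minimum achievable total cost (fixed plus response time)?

79

Open {H1, H5}: assign each demand point to its cheapest open site.
  R1→H5 9, R2→H1 9, R3→H1 8, R4→H1 8
  response time 34, fixed 45 → total 79.
Compare {H1, H6}: response time 38 + fixed 46 = 84.
Compare {H1}: response time 65 + fixed 23 = 88.
Compare {H6}: response time 67 + fixed 23 = 90.
All other subsets cost ≥ 84. Minimum total cost: 79.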